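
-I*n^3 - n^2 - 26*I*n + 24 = (n - 6*I)*(n + 4*I)*(-I*n + 1)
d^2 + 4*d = d*(d + 4)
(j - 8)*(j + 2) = j^2 - 6*j - 16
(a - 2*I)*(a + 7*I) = a^2 + 5*I*a + 14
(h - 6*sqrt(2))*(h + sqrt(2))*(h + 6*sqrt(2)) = h^3 + sqrt(2)*h^2 - 72*h - 72*sqrt(2)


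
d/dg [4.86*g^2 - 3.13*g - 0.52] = 9.72*g - 3.13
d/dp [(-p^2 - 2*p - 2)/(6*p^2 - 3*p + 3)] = (5*p^2 + 6*p - 4)/(3*(4*p^4 - 4*p^3 + 5*p^2 - 2*p + 1))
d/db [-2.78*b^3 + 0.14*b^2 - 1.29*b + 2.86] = -8.34*b^2 + 0.28*b - 1.29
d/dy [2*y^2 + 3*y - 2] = 4*y + 3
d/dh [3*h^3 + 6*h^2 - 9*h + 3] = 9*h^2 + 12*h - 9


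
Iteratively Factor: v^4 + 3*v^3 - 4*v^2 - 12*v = (v + 3)*(v^3 - 4*v) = v*(v + 3)*(v^2 - 4) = v*(v + 2)*(v + 3)*(v - 2)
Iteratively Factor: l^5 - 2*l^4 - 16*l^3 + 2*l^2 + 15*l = (l + 1)*(l^4 - 3*l^3 - 13*l^2 + 15*l) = (l - 5)*(l + 1)*(l^3 + 2*l^2 - 3*l) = (l - 5)*(l - 1)*(l + 1)*(l^2 + 3*l) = l*(l - 5)*(l - 1)*(l + 1)*(l + 3)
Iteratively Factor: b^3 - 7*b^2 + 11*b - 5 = (b - 1)*(b^2 - 6*b + 5) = (b - 5)*(b - 1)*(b - 1)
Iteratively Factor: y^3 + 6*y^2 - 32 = (y + 4)*(y^2 + 2*y - 8) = (y + 4)^2*(y - 2)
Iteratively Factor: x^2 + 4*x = (x + 4)*(x)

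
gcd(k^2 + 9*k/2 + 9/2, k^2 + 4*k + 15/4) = k + 3/2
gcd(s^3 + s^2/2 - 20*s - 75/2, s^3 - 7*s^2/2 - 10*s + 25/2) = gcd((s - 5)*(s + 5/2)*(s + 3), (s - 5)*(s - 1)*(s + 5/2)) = s^2 - 5*s/2 - 25/2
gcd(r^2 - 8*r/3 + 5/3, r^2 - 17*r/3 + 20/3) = r - 5/3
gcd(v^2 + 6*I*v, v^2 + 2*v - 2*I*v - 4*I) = 1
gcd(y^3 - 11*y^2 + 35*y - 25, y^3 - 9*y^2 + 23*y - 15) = y^2 - 6*y + 5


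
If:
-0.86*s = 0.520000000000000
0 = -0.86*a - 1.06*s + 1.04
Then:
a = 1.95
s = -0.60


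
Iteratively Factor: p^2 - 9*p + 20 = (p - 5)*(p - 4)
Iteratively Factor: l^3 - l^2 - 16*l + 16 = (l + 4)*(l^2 - 5*l + 4) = (l - 4)*(l + 4)*(l - 1)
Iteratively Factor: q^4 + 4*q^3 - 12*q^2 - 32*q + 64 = (q - 2)*(q^3 + 6*q^2 - 32) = (q - 2)*(q + 4)*(q^2 + 2*q - 8) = (q - 2)*(q + 4)^2*(q - 2)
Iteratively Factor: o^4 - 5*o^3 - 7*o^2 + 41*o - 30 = (o - 5)*(o^3 - 7*o + 6) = (o - 5)*(o + 3)*(o^2 - 3*o + 2) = (o - 5)*(o - 1)*(o + 3)*(o - 2)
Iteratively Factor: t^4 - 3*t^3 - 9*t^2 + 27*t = (t - 3)*(t^3 - 9*t) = t*(t - 3)*(t^2 - 9) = t*(t - 3)*(t + 3)*(t - 3)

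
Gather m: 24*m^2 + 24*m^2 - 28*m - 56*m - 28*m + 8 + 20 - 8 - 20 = 48*m^2 - 112*m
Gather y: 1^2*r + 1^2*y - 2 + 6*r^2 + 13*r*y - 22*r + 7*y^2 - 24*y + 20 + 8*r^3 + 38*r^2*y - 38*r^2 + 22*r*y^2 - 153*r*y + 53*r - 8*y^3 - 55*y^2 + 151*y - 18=8*r^3 - 32*r^2 + 32*r - 8*y^3 + y^2*(22*r - 48) + y*(38*r^2 - 140*r + 128)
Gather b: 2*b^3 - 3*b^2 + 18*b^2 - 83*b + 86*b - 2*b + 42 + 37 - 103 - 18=2*b^3 + 15*b^2 + b - 42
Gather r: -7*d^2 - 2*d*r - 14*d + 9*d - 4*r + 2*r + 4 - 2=-7*d^2 - 5*d + r*(-2*d - 2) + 2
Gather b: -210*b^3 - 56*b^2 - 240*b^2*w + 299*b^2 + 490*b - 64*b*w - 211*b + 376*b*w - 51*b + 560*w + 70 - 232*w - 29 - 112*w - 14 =-210*b^3 + b^2*(243 - 240*w) + b*(312*w + 228) + 216*w + 27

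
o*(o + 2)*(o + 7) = o^3 + 9*o^2 + 14*o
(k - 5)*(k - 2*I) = k^2 - 5*k - 2*I*k + 10*I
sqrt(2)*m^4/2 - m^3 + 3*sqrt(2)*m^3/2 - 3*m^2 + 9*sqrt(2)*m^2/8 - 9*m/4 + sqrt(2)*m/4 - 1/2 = (m/2 + 1)*(m + 1/2)*(m - sqrt(2))*(sqrt(2)*m + sqrt(2)/2)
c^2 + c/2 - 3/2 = (c - 1)*(c + 3/2)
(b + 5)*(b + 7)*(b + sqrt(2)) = b^3 + sqrt(2)*b^2 + 12*b^2 + 12*sqrt(2)*b + 35*b + 35*sqrt(2)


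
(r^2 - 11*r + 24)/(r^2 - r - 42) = (-r^2 + 11*r - 24)/(-r^2 + r + 42)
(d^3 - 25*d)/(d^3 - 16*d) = (d^2 - 25)/(d^2 - 16)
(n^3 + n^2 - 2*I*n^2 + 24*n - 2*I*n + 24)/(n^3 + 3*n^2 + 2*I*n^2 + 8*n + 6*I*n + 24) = (n^2 + n*(1 - 6*I) - 6*I)/(n^2 + n*(3 - 2*I) - 6*I)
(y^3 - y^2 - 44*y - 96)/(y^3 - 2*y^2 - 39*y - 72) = (y + 4)/(y + 3)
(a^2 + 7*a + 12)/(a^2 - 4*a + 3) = (a^2 + 7*a + 12)/(a^2 - 4*a + 3)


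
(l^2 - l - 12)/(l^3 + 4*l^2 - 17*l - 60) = 1/(l + 5)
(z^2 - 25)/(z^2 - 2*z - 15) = (z + 5)/(z + 3)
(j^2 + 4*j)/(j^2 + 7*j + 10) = j*(j + 4)/(j^2 + 7*j + 10)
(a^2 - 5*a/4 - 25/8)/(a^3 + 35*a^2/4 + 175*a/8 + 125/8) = (2*a - 5)/(2*a^2 + 15*a + 25)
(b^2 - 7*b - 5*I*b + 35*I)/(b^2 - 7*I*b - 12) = (-b^2 + 7*b + 5*I*b - 35*I)/(-b^2 + 7*I*b + 12)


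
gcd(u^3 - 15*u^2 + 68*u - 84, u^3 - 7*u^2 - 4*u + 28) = u^2 - 9*u + 14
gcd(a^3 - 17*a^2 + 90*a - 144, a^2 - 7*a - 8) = a - 8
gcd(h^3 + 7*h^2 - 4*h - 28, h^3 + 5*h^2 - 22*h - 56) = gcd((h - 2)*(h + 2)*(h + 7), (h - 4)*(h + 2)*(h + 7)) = h^2 + 9*h + 14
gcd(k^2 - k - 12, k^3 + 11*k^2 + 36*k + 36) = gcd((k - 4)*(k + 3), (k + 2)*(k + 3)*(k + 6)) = k + 3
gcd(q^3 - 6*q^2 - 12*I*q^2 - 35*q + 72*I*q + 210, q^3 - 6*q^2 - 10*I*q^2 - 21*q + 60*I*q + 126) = q^2 + q*(-6 - 7*I) + 42*I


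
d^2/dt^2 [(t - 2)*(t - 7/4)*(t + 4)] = 6*t + 1/2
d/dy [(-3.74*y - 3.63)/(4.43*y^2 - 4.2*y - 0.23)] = (16.5682*y^2 + 32.1618*y - 14.3858)/(19.6249*y^4 - 37.212*y^3 + 15.6022*y^2 + 1.932*y + 0.0529)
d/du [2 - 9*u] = -9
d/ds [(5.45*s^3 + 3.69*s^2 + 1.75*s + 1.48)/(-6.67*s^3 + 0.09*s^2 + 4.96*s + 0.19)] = (-1.4210854715202e-14*s^5 + 25.1028*s^4 + 77.409*s^3 + 50.8662*s^2 + 1.1358*s - 7.0083)/(44.4889*s^6 - 1.2006*s^5 - 66.1583*s^4 - 1.6418*s^3 + 24.6358*s^2 + 1.8848*s + 0.0361)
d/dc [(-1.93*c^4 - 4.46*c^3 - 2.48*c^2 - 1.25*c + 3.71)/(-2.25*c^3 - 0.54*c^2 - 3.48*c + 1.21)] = (4.3425*c^6 + 2.0844*c^5 + 16.9776*c^4 + 16.0754*c^3 + 16.8081*c^2 - 1.9948*c + 11.3983)/(5.0625*c^6 + 2.43*c^5 + 15.9516*c^4 - 1.6866*c^3 + 10.8036*c^2 - 8.4216*c + 1.4641)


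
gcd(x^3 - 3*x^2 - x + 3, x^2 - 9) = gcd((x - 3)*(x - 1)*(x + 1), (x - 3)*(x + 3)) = x - 3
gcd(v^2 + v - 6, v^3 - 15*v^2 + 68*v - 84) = v - 2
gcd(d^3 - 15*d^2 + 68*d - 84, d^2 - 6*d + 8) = d - 2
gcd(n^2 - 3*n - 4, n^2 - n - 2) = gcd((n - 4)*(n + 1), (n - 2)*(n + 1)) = n + 1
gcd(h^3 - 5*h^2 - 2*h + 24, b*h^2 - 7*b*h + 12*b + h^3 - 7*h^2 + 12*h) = h^2 - 7*h + 12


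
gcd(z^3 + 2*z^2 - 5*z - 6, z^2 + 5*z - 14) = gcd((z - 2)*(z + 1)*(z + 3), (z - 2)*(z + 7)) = z - 2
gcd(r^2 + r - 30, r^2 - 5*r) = r - 5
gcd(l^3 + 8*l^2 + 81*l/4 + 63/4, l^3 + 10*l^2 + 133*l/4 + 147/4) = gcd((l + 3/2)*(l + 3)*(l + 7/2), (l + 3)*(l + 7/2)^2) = l^2 + 13*l/2 + 21/2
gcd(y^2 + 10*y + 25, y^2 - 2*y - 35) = y + 5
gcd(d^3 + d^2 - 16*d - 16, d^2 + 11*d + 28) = d + 4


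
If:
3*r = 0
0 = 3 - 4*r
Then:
No Solution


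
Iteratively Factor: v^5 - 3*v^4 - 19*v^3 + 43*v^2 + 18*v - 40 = (v + 4)*(v^4 - 7*v^3 + 9*v^2 + 7*v - 10) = (v - 5)*(v + 4)*(v^3 - 2*v^2 - v + 2) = (v - 5)*(v + 1)*(v + 4)*(v^2 - 3*v + 2) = (v - 5)*(v - 2)*(v + 1)*(v + 4)*(v - 1)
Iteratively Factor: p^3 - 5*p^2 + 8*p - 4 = (p - 2)*(p^2 - 3*p + 2) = (p - 2)*(p - 1)*(p - 2)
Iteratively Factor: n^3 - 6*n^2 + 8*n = (n)*(n^2 - 6*n + 8) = n*(n - 4)*(n - 2)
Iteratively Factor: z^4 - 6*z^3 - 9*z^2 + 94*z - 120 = (z + 4)*(z^3 - 10*z^2 + 31*z - 30) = (z - 5)*(z + 4)*(z^2 - 5*z + 6) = (z - 5)*(z - 3)*(z + 4)*(z - 2)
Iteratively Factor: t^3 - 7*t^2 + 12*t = (t - 4)*(t^2 - 3*t) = t*(t - 4)*(t - 3)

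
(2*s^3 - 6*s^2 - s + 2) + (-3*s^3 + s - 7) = -s^3 - 6*s^2 - 5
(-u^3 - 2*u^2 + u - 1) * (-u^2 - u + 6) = u^5 + 3*u^4 - 5*u^3 - 12*u^2 + 7*u - 6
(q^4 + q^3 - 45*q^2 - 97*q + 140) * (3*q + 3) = 3*q^5 + 6*q^4 - 132*q^3 - 426*q^2 + 129*q + 420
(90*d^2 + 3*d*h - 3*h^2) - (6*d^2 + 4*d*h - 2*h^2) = 84*d^2 - d*h - h^2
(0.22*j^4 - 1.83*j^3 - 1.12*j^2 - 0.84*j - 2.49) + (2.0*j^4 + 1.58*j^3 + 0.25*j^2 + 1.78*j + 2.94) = 2.22*j^4 - 0.25*j^3 - 0.87*j^2 + 0.94*j + 0.45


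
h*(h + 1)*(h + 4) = h^3 + 5*h^2 + 4*h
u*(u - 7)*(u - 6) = u^3 - 13*u^2 + 42*u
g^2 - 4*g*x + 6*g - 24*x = (g + 6)*(g - 4*x)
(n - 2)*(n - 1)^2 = n^3 - 4*n^2 + 5*n - 2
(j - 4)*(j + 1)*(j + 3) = j^3 - 13*j - 12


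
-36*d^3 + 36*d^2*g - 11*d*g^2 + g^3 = (-6*d + g)*(-3*d + g)*(-2*d + g)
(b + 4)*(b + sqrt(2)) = b^2 + sqrt(2)*b + 4*b + 4*sqrt(2)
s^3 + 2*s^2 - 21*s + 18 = (s - 3)*(s - 1)*(s + 6)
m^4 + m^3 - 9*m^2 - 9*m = m*(m - 3)*(m + 1)*(m + 3)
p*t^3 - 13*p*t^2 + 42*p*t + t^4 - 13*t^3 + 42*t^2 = t*(p + t)*(t - 7)*(t - 6)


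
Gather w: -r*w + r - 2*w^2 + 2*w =r - 2*w^2 + w*(2 - r)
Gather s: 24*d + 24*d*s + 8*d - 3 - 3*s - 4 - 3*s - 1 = 32*d + s*(24*d - 6) - 8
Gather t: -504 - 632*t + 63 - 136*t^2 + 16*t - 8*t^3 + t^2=-8*t^3 - 135*t^2 - 616*t - 441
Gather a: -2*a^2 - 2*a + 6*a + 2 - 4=-2*a^2 + 4*a - 2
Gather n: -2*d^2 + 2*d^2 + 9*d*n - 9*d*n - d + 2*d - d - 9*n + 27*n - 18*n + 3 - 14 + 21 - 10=0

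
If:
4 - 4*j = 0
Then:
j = 1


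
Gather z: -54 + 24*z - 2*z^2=-2*z^2 + 24*z - 54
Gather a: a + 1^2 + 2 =a + 3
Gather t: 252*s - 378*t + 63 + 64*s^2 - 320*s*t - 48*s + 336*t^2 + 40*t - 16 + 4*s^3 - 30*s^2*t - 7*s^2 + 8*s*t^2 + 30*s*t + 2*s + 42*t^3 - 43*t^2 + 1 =4*s^3 + 57*s^2 + 206*s + 42*t^3 + t^2*(8*s + 293) + t*(-30*s^2 - 290*s - 338) + 48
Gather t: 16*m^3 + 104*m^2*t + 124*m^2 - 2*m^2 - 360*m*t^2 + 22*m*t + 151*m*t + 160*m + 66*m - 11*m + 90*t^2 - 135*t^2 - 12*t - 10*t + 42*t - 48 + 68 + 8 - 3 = 16*m^3 + 122*m^2 + 215*m + t^2*(-360*m - 45) + t*(104*m^2 + 173*m + 20) + 25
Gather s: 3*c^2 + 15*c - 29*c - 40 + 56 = 3*c^2 - 14*c + 16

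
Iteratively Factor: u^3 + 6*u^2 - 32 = (u + 4)*(u^2 + 2*u - 8) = (u + 4)^2*(u - 2)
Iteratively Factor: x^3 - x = (x + 1)*(x^2 - x) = x*(x + 1)*(x - 1)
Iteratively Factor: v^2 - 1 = (v - 1)*(v + 1)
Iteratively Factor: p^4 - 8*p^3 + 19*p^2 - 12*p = (p - 3)*(p^3 - 5*p^2 + 4*p) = (p - 3)*(p - 1)*(p^2 - 4*p) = p*(p - 3)*(p - 1)*(p - 4)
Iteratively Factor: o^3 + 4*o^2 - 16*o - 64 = (o + 4)*(o^2 - 16) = (o + 4)^2*(o - 4)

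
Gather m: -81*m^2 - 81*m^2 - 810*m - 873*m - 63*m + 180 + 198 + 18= -162*m^2 - 1746*m + 396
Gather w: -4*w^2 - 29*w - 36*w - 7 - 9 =-4*w^2 - 65*w - 16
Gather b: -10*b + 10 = 10 - 10*b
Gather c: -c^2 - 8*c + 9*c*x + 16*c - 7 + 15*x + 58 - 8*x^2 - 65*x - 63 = -c^2 + c*(9*x + 8) - 8*x^2 - 50*x - 12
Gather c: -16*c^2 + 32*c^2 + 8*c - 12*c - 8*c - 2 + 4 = 16*c^2 - 12*c + 2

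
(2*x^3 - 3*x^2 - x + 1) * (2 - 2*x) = -4*x^4 + 10*x^3 - 4*x^2 - 4*x + 2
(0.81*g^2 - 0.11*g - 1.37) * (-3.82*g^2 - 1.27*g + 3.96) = -3.0942*g^4 - 0.6085*g^3 + 8.5807*g^2 + 1.3043*g - 5.4252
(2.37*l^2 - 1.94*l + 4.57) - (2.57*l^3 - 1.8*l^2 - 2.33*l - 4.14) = -2.57*l^3 + 4.17*l^2 + 0.39*l + 8.71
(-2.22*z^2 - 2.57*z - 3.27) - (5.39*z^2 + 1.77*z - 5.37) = -7.61*z^2 - 4.34*z + 2.1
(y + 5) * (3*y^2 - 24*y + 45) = 3*y^3 - 9*y^2 - 75*y + 225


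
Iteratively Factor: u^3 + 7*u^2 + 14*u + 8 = (u + 2)*(u^2 + 5*u + 4) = (u + 1)*(u + 2)*(u + 4)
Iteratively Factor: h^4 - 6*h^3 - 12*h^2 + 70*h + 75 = (h - 5)*(h^3 - h^2 - 17*h - 15) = (h - 5)*(h + 1)*(h^2 - 2*h - 15) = (h - 5)*(h + 1)*(h + 3)*(h - 5)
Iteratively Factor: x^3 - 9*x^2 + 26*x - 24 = (x - 4)*(x^2 - 5*x + 6) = (x - 4)*(x - 2)*(x - 3)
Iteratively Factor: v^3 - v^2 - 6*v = (v)*(v^2 - v - 6) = v*(v - 3)*(v + 2)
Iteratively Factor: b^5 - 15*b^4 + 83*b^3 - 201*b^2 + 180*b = (b)*(b^4 - 15*b^3 + 83*b^2 - 201*b + 180) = b*(b - 3)*(b^3 - 12*b^2 + 47*b - 60) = b*(b - 3)^2*(b^2 - 9*b + 20) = b*(b - 5)*(b - 3)^2*(b - 4)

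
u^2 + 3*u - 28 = (u - 4)*(u + 7)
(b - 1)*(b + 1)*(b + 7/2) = b^3 + 7*b^2/2 - b - 7/2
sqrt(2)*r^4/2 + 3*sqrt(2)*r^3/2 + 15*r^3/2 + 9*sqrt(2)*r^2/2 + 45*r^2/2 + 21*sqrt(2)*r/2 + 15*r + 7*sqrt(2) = (r + 2)*(r + sqrt(2)/2)*(r + 7*sqrt(2))*(sqrt(2)*r/2 + sqrt(2)/2)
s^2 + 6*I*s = s*(s + 6*I)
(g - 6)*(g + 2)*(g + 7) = g^3 + 3*g^2 - 40*g - 84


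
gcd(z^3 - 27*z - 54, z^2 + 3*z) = z + 3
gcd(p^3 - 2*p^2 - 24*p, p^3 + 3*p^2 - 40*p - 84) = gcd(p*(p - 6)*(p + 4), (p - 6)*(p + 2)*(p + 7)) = p - 6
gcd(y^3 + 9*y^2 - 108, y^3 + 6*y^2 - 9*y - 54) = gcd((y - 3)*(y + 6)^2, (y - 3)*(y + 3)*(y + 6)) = y^2 + 3*y - 18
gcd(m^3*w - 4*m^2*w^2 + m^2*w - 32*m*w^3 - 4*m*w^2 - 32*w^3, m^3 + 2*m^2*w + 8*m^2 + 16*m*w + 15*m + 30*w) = 1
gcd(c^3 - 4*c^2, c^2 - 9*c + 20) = c - 4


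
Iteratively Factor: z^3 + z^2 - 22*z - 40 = (z - 5)*(z^2 + 6*z + 8) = (z - 5)*(z + 4)*(z + 2)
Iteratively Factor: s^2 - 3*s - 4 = (s + 1)*(s - 4)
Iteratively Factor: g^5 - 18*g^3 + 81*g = (g - 3)*(g^4 + 3*g^3 - 9*g^2 - 27*g) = (g - 3)^2*(g^3 + 6*g^2 + 9*g) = g*(g - 3)^2*(g^2 + 6*g + 9) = g*(g - 3)^2*(g + 3)*(g + 3)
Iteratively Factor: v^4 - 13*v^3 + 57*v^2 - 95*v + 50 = (v - 5)*(v^3 - 8*v^2 + 17*v - 10) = (v - 5)^2*(v^2 - 3*v + 2) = (v - 5)^2*(v - 2)*(v - 1)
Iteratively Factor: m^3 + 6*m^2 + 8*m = (m + 4)*(m^2 + 2*m) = m*(m + 4)*(m + 2)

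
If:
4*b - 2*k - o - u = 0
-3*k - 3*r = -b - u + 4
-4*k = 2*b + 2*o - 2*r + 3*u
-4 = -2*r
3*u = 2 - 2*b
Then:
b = 5/14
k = -43/14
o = 50/7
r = 2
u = 3/7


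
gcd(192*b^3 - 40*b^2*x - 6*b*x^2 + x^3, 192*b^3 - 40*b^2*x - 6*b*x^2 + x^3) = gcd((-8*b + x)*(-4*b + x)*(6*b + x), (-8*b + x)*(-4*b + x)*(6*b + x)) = 192*b^3 - 40*b^2*x - 6*b*x^2 + x^3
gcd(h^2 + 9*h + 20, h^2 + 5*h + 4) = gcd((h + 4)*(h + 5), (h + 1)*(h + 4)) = h + 4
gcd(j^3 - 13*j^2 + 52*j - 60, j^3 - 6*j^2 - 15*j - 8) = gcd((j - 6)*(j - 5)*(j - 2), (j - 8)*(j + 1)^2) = 1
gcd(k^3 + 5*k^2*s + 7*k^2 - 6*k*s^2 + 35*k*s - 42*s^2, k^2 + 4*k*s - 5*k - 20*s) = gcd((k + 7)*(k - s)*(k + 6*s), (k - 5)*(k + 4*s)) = 1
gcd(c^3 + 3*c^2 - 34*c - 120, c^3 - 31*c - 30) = c^2 - c - 30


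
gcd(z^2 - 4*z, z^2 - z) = z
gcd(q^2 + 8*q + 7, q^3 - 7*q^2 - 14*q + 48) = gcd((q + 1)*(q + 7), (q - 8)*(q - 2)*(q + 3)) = 1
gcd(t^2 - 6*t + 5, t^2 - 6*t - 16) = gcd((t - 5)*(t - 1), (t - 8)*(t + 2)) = 1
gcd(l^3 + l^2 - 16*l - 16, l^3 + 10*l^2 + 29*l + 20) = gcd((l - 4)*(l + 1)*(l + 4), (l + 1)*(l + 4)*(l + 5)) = l^2 + 5*l + 4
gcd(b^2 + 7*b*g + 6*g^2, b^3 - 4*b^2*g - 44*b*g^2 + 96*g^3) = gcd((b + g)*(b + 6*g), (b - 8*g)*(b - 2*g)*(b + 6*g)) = b + 6*g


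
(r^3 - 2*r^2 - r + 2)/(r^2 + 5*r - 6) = (r^2 - r - 2)/(r + 6)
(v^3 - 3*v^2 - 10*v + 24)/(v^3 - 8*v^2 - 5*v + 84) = (v - 2)/(v - 7)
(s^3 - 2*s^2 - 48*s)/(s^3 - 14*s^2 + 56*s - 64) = s*(s + 6)/(s^2 - 6*s + 8)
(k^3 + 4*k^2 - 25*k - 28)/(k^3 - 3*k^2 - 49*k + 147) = (k^2 - 3*k - 4)/(k^2 - 10*k + 21)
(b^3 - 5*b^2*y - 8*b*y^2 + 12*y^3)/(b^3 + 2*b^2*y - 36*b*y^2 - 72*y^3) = (b - y)/(b + 6*y)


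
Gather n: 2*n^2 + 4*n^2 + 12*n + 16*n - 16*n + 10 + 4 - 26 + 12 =6*n^2 + 12*n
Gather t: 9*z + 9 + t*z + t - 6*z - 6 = t*(z + 1) + 3*z + 3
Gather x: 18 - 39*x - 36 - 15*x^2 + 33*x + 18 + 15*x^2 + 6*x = 0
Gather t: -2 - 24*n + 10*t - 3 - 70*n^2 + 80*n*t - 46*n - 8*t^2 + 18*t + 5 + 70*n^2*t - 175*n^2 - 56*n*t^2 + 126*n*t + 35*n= -245*n^2 - 35*n + t^2*(-56*n - 8) + t*(70*n^2 + 206*n + 28)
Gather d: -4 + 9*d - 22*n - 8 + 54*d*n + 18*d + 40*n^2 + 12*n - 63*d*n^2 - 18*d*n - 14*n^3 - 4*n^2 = d*(-63*n^2 + 36*n + 27) - 14*n^3 + 36*n^2 - 10*n - 12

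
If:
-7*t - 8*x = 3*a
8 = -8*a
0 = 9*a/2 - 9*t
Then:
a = -1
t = -1/2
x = 13/16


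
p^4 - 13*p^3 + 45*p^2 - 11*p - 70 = (p - 7)*(p - 5)*(p - 2)*(p + 1)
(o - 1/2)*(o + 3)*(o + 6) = o^3 + 17*o^2/2 + 27*o/2 - 9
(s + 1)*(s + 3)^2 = s^3 + 7*s^2 + 15*s + 9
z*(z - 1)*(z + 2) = z^3 + z^2 - 2*z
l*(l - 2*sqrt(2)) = l^2 - 2*sqrt(2)*l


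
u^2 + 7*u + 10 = (u + 2)*(u + 5)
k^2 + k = k*(k + 1)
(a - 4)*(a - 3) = a^2 - 7*a + 12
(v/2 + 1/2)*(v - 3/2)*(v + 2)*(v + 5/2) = v^4/2 + 2*v^3 + 5*v^2/8 - 37*v/8 - 15/4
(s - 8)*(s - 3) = s^2 - 11*s + 24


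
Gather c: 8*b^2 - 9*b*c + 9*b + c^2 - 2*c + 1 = 8*b^2 + 9*b + c^2 + c*(-9*b - 2) + 1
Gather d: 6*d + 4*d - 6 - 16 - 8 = 10*d - 30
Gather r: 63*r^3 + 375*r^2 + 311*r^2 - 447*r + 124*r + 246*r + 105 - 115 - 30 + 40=63*r^3 + 686*r^2 - 77*r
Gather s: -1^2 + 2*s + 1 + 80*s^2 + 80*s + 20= 80*s^2 + 82*s + 20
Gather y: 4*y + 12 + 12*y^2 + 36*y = 12*y^2 + 40*y + 12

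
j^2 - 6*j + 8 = (j - 4)*(j - 2)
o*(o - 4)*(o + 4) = o^3 - 16*o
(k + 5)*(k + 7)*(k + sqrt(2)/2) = k^3 + sqrt(2)*k^2/2 + 12*k^2 + 6*sqrt(2)*k + 35*k + 35*sqrt(2)/2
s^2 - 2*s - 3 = (s - 3)*(s + 1)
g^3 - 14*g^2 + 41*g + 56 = (g - 8)*(g - 7)*(g + 1)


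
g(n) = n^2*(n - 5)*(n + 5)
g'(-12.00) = -6312.00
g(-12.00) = 17136.00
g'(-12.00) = -6312.00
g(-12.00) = 17136.00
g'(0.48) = -23.56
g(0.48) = -5.71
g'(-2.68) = 57.00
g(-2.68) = -127.97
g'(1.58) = -63.22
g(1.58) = -56.18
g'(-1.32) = 56.80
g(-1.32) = -40.52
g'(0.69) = -33.19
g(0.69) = -11.68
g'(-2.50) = 62.50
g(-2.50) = -117.19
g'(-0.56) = 27.30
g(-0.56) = -7.74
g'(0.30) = -14.89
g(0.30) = -2.24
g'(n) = n^2*(n - 5) + n^2*(n + 5) + 2*n*(n - 5)*(n + 5) = 4*n^3 - 50*n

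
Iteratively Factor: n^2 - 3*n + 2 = (n - 1)*(n - 2)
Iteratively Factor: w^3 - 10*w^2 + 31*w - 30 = (w - 3)*(w^2 - 7*w + 10) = (w - 5)*(w - 3)*(w - 2)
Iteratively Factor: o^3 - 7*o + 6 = (o - 2)*(o^2 + 2*o - 3) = (o - 2)*(o - 1)*(o + 3)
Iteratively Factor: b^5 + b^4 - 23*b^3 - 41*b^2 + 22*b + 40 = (b + 1)*(b^4 - 23*b^2 - 18*b + 40) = (b + 1)*(b + 2)*(b^3 - 2*b^2 - 19*b + 20) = (b + 1)*(b + 2)*(b + 4)*(b^2 - 6*b + 5) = (b - 1)*(b + 1)*(b + 2)*(b + 4)*(b - 5)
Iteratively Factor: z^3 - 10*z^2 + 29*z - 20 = (z - 1)*(z^2 - 9*z + 20) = (z - 4)*(z - 1)*(z - 5)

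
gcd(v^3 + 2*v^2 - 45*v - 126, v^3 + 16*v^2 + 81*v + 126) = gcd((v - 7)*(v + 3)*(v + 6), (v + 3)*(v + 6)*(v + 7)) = v^2 + 9*v + 18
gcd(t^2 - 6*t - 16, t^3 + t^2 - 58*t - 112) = t^2 - 6*t - 16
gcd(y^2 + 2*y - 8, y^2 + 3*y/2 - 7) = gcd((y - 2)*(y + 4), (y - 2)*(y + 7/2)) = y - 2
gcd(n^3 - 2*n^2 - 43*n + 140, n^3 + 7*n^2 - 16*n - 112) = n^2 + 3*n - 28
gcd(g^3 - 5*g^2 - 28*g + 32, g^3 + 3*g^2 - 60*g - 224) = g^2 - 4*g - 32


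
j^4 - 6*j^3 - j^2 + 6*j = j*(j - 6)*(j - 1)*(j + 1)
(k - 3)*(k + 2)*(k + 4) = k^3 + 3*k^2 - 10*k - 24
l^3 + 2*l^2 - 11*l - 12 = (l - 3)*(l + 1)*(l + 4)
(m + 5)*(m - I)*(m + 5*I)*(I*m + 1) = I*m^4 - 3*m^3 + 5*I*m^3 - 15*m^2 + 9*I*m^2 + 5*m + 45*I*m + 25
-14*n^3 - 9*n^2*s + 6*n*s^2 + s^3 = (-2*n + s)*(n + s)*(7*n + s)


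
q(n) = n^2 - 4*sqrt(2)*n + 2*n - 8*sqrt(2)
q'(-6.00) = -15.66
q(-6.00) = 46.63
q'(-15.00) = -33.66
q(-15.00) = 268.54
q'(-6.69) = -17.04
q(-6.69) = 57.91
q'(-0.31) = -4.28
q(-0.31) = -10.08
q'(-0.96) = -5.58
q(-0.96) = -6.88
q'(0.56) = -2.54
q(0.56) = -13.05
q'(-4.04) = -11.74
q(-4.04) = 19.78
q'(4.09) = 4.52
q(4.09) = -9.54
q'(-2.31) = -8.28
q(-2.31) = 2.47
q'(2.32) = 0.98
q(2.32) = -14.42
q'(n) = 2*n - 4*sqrt(2) + 2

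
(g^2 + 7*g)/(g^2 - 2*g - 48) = g*(g + 7)/(g^2 - 2*g - 48)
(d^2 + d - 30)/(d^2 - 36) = (d - 5)/(d - 6)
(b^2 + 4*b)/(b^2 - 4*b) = (b + 4)/(b - 4)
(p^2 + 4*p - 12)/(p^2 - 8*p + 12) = (p + 6)/(p - 6)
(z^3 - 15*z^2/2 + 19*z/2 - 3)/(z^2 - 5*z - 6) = (2*z^2 - 3*z + 1)/(2*(z + 1))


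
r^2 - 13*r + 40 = (r - 8)*(r - 5)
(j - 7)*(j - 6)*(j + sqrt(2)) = j^3 - 13*j^2 + sqrt(2)*j^2 - 13*sqrt(2)*j + 42*j + 42*sqrt(2)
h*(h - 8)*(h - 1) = h^3 - 9*h^2 + 8*h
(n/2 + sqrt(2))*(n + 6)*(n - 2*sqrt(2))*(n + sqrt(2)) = n^4/2 + sqrt(2)*n^3/2 + 3*n^3 - 4*n^2 + 3*sqrt(2)*n^2 - 24*n - 4*sqrt(2)*n - 24*sqrt(2)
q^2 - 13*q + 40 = (q - 8)*(q - 5)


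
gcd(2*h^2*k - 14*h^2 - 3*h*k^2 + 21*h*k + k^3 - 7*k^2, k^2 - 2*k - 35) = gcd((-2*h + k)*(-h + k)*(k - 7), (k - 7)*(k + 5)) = k - 7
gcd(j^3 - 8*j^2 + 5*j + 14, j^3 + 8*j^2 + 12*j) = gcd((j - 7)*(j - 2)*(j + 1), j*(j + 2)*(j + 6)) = 1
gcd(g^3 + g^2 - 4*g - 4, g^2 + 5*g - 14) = g - 2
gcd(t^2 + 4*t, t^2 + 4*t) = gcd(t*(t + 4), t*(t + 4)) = t^2 + 4*t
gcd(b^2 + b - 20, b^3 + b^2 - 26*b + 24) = b - 4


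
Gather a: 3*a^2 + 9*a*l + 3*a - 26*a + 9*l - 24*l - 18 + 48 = 3*a^2 + a*(9*l - 23) - 15*l + 30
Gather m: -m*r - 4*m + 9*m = m*(5 - r)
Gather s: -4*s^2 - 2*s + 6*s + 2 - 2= -4*s^2 + 4*s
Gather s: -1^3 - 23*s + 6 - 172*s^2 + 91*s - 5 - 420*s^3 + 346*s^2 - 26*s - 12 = -420*s^3 + 174*s^2 + 42*s - 12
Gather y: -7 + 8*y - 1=8*y - 8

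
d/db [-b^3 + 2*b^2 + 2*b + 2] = -3*b^2 + 4*b + 2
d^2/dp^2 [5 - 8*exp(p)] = -8*exp(p)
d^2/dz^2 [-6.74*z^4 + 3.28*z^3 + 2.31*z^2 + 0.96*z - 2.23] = -80.88*z^2 + 19.68*z + 4.62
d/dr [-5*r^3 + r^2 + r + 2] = -15*r^2 + 2*r + 1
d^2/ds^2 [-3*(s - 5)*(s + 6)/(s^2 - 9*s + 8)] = 12*(-5*s^3 + 57*s^2 - 393*s + 1027)/(s^6 - 27*s^5 + 267*s^4 - 1161*s^3 + 2136*s^2 - 1728*s + 512)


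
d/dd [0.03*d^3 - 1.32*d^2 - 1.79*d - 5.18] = 0.09*d^2 - 2.64*d - 1.79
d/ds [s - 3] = 1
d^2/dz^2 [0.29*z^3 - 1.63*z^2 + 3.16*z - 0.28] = 1.74*z - 3.26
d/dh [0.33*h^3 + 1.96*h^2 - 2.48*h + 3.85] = 0.99*h^2 + 3.92*h - 2.48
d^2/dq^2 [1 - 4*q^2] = -8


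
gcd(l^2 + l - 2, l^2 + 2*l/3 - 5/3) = l - 1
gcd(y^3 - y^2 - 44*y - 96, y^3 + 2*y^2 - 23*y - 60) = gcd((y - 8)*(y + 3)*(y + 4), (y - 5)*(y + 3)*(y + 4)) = y^2 + 7*y + 12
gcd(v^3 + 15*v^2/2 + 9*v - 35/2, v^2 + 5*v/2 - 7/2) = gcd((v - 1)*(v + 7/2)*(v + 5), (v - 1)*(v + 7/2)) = v^2 + 5*v/2 - 7/2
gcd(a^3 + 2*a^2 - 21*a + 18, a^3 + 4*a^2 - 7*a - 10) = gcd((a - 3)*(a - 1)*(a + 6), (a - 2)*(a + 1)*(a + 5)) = 1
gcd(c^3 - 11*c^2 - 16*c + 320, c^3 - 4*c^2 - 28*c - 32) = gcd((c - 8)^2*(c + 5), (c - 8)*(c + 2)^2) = c - 8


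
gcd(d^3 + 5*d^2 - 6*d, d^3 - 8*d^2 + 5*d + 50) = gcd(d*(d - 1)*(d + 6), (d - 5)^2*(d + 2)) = 1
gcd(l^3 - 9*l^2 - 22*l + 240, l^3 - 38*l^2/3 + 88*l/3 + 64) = l^2 - 14*l + 48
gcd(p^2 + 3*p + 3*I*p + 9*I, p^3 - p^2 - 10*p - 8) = 1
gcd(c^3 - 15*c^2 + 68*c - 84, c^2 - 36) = c - 6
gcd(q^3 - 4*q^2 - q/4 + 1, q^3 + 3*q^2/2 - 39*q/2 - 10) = q^2 - 7*q/2 - 2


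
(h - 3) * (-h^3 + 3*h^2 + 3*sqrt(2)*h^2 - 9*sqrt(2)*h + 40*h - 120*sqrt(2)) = -h^4 + 3*sqrt(2)*h^3 + 6*h^3 - 18*sqrt(2)*h^2 + 31*h^2 - 93*sqrt(2)*h - 120*h + 360*sqrt(2)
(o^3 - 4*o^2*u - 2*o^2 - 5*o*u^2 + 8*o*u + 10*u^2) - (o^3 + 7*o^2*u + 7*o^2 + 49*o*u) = -11*o^2*u - 9*o^2 - 5*o*u^2 - 41*o*u + 10*u^2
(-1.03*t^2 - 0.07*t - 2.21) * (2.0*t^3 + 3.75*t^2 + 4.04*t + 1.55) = -2.06*t^5 - 4.0025*t^4 - 8.8437*t^3 - 10.1668*t^2 - 9.0369*t - 3.4255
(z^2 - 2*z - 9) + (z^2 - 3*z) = 2*z^2 - 5*z - 9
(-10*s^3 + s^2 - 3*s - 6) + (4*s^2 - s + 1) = -10*s^3 + 5*s^2 - 4*s - 5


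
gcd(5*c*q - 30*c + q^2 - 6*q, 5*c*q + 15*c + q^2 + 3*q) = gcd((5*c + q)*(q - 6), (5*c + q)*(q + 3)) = 5*c + q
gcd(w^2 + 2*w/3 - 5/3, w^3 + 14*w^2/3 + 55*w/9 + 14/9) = 1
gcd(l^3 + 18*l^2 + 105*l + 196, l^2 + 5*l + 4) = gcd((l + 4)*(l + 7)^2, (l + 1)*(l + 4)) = l + 4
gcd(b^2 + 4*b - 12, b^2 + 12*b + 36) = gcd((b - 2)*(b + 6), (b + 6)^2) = b + 6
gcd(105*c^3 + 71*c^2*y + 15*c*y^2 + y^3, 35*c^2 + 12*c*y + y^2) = 35*c^2 + 12*c*y + y^2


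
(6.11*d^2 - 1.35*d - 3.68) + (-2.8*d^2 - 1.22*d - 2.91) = 3.31*d^2 - 2.57*d - 6.59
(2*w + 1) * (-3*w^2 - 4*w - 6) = -6*w^3 - 11*w^2 - 16*w - 6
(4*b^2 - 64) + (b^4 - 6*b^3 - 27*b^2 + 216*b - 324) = b^4 - 6*b^3 - 23*b^2 + 216*b - 388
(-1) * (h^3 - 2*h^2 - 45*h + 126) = -h^3 + 2*h^2 + 45*h - 126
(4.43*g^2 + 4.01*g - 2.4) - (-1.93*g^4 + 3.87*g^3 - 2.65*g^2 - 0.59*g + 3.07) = 1.93*g^4 - 3.87*g^3 + 7.08*g^2 + 4.6*g - 5.47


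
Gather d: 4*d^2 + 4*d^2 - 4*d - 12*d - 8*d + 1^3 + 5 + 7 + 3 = 8*d^2 - 24*d + 16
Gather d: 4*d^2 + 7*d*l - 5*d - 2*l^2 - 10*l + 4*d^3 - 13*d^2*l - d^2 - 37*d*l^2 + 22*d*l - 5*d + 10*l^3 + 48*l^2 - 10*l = 4*d^3 + d^2*(3 - 13*l) + d*(-37*l^2 + 29*l - 10) + 10*l^3 + 46*l^2 - 20*l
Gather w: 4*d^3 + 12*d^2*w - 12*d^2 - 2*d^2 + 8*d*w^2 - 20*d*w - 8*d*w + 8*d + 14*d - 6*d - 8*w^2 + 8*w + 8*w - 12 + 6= 4*d^3 - 14*d^2 + 16*d + w^2*(8*d - 8) + w*(12*d^2 - 28*d + 16) - 6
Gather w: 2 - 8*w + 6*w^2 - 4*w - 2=6*w^2 - 12*w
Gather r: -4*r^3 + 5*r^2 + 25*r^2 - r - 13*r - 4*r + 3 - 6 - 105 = -4*r^3 + 30*r^2 - 18*r - 108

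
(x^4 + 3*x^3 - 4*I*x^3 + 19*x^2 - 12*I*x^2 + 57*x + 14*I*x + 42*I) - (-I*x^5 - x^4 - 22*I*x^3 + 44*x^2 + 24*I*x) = I*x^5 + 2*x^4 + 3*x^3 + 18*I*x^3 - 25*x^2 - 12*I*x^2 + 57*x - 10*I*x + 42*I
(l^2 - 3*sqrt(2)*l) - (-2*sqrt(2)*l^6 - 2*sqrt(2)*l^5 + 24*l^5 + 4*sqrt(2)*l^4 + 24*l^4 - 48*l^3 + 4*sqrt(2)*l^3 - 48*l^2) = 2*sqrt(2)*l^6 - 24*l^5 + 2*sqrt(2)*l^5 - 24*l^4 - 4*sqrt(2)*l^4 - 4*sqrt(2)*l^3 + 48*l^3 + 49*l^2 - 3*sqrt(2)*l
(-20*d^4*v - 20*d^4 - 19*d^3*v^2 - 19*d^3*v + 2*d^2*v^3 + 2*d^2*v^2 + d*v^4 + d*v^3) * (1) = -20*d^4*v - 20*d^4 - 19*d^3*v^2 - 19*d^3*v + 2*d^2*v^3 + 2*d^2*v^2 + d*v^4 + d*v^3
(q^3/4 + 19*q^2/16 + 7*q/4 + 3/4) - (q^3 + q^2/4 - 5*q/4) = -3*q^3/4 + 15*q^2/16 + 3*q + 3/4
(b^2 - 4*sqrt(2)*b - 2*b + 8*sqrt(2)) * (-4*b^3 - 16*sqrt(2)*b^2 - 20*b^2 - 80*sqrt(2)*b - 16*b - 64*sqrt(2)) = -4*b^5 - 12*b^4 + 152*b^3 + 416*b^2 - 768*b - 1024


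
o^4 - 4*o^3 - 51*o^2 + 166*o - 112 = (o - 8)*(o - 2)*(o - 1)*(o + 7)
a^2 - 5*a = a*(a - 5)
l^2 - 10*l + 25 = (l - 5)^2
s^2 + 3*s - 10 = (s - 2)*(s + 5)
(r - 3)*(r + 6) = r^2 + 3*r - 18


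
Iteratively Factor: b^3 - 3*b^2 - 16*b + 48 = (b - 3)*(b^2 - 16) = (b - 4)*(b - 3)*(b + 4)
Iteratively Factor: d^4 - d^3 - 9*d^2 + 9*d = (d)*(d^3 - d^2 - 9*d + 9) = d*(d - 1)*(d^2 - 9) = d*(d - 1)*(d + 3)*(d - 3)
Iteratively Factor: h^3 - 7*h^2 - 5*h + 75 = (h - 5)*(h^2 - 2*h - 15) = (h - 5)*(h + 3)*(h - 5)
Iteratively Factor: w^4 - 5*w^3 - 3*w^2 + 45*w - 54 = (w - 2)*(w^3 - 3*w^2 - 9*w + 27) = (w - 3)*(w - 2)*(w^2 - 9) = (w - 3)*(w - 2)*(w + 3)*(w - 3)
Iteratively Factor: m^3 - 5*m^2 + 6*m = (m - 3)*(m^2 - 2*m) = m*(m - 3)*(m - 2)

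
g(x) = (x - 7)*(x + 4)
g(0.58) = -29.40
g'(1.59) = 0.18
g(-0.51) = -26.21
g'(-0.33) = -3.66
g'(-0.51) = -4.02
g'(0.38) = -2.24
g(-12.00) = 152.00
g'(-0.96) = -4.92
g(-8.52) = 70.15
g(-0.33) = -26.90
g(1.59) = -30.24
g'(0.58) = -1.84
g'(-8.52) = -20.04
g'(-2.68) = -8.36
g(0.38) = -29.00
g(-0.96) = -24.20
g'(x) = 2*x - 3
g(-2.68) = -12.78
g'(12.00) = 21.00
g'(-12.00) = -27.00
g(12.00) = 80.00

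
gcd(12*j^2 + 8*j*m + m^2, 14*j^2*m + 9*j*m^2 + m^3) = 2*j + m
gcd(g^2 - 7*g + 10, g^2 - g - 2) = g - 2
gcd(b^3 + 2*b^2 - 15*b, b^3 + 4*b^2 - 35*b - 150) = b + 5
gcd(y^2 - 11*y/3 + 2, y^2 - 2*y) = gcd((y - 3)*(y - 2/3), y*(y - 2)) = 1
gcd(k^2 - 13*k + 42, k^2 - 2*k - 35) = k - 7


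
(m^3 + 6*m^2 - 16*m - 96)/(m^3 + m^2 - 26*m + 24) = (m + 4)/(m - 1)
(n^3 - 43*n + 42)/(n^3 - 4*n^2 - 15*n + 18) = (n + 7)/(n + 3)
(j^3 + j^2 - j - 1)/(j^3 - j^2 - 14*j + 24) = (j^3 + j^2 - j - 1)/(j^3 - j^2 - 14*j + 24)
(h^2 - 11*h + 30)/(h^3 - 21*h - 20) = (h - 6)/(h^2 + 5*h + 4)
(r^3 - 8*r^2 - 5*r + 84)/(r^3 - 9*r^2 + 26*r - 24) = (r^2 - 4*r - 21)/(r^2 - 5*r + 6)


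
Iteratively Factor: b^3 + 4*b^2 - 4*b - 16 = (b + 2)*(b^2 + 2*b - 8) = (b - 2)*(b + 2)*(b + 4)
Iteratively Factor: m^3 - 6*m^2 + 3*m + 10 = (m - 5)*(m^2 - m - 2) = (m - 5)*(m + 1)*(m - 2)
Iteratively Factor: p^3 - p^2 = (p)*(p^2 - p) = p^2*(p - 1)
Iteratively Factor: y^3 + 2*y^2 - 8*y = (y - 2)*(y^2 + 4*y) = (y - 2)*(y + 4)*(y)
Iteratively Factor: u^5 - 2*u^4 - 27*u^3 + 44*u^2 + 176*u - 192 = (u + 3)*(u^4 - 5*u^3 - 12*u^2 + 80*u - 64) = (u - 4)*(u + 3)*(u^3 - u^2 - 16*u + 16) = (u - 4)^2*(u + 3)*(u^2 + 3*u - 4) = (u - 4)^2*(u + 3)*(u + 4)*(u - 1)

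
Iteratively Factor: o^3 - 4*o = (o - 2)*(o^2 + 2*o) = o*(o - 2)*(o + 2)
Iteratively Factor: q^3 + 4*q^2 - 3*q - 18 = (q + 3)*(q^2 + q - 6) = (q - 2)*(q + 3)*(q + 3)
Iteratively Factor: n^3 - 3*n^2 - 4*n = (n - 4)*(n^2 + n) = n*(n - 4)*(n + 1)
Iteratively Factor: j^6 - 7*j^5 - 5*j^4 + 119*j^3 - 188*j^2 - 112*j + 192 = (j + 1)*(j^5 - 8*j^4 + 3*j^3 + 116*j^2 - 304*j + 192) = (j - 4)*(j + 1)*(j^4 - 4*j^3 - 13*j^2 + 64*j - 48) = (j - 4)^2*(j + 1)*(j^3 - 13*j + 12) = (j - 4)^2*(j - 3)*(j + 1)*(j^2 + 3*j - 4) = (j - 4)^2*(j - 3)*(j + 1)*(j + 4)*(j - 1)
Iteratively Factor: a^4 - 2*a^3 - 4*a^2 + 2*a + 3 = (a + 1)*(a^3 - 3*a^2 - a + 3) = (a + 1)^2*(a^2 - 4*a + 3) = (a - 3)*(a + 1)^2*(a - 1)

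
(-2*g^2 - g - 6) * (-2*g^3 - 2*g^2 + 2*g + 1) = 4*g^5 + 6*g^4 + 10*g^3 + 8*g^2 - 13*g - 6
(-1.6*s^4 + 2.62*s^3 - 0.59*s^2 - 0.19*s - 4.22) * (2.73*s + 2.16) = -4.368*s^5 + 3.6966*s^4 + 4.0485*s^3 - 1.7931*s^2 - 11.931*s - 9.1152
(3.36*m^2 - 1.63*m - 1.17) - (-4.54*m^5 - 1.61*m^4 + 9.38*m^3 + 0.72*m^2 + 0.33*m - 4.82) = 4.54*m^5 + 1.61*m^4 - 9.38*m^3 + 2.64*m^2 - 1.96*m + 3.65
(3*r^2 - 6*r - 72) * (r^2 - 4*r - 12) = 3*r^4 - 18*r^3 - 84*r^2 + 360*r + 864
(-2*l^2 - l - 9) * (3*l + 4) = -6*l^3 - 11*l^2 - 31*l - 36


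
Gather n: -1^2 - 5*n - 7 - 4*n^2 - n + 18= -4*n^2 - 6*n + 10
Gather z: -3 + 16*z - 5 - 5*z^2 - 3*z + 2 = -5*z^2 + 13*z - 6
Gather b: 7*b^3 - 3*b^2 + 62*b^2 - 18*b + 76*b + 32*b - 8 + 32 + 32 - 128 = 7*b^3 + 59*b^2 + 90*b - 72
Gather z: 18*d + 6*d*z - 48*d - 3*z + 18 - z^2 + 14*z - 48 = -30*d - z^2 + z*(6*d + 11) - 30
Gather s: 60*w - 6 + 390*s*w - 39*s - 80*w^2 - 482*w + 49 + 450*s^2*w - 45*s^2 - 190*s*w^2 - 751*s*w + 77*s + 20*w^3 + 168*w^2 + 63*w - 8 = s^2*(450*w - 45) + s*(-190*w^2 - 361*w + 38) + 20*w^3 + 88*w^2 - 359*w + 35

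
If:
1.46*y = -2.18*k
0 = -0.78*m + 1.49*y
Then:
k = -0.669724770642202*y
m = 1.91025641025641*y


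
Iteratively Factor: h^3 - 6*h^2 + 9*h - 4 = (h - 4)*(h^2 - 2*h + 1) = (h - 4)*(h - 1)*(h - 1)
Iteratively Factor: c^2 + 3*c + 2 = (c + 2)*(c + 1)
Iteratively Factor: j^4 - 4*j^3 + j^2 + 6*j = (j - 3)*(j^3 - j^2 - 2*j) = (j - 3)*(j + 1)*(j^2 - 2*j) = j*(j - 3)*(j + 1)*(j - 2)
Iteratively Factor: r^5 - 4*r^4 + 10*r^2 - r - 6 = (r + 1)*(r^4 - 5*r^3 + 5*r^2 + 5*r - 6) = (r + 1)^2*(r^3 - 6*r^2 + 11*r - 6) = (r - 1)*(r + 1)^2*(r^2 - 5*r + 6) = (r - 3)*(r - 1)*(r + 1)^2*(r - 2)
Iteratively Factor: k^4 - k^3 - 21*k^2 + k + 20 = (k + 1)*(k^3 - 2*k^2 - 19*k + 20) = (k - 1)*(k + 1)*(k^2 - k - 20) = (k - 1)*(k + 1)*(k + 4)*(k - 5)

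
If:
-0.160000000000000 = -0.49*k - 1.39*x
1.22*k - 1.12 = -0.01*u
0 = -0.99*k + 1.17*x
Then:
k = 0.10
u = 100.28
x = 0.08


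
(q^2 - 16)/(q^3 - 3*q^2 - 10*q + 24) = (q + 4)/(q^2 + q - 6)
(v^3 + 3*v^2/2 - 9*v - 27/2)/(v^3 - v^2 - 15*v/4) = 2*(v^2 - 9)/(v*(2*v - 5))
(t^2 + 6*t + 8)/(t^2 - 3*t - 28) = (t + 2)/(t - 7)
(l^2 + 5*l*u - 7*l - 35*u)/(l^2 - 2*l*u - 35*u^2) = (7 - l)/(-l + 7*u)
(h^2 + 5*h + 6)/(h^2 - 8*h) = (h^2 + 5*h + 6)/(h*(h - 8))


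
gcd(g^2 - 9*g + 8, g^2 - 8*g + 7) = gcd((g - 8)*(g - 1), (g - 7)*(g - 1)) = g - 1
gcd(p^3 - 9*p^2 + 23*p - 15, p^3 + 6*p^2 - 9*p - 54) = p - 3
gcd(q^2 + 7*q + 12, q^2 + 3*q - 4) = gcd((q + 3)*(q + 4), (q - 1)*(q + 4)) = q + 4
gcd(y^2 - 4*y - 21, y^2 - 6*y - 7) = y - 7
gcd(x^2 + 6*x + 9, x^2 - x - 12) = x + 3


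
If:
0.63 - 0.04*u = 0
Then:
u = 15.75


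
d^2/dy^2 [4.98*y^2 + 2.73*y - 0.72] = 9.96000000000000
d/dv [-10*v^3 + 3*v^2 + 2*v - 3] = -30*v^2 + 6*v + 2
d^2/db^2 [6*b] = 0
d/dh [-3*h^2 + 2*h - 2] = 2 - 6*h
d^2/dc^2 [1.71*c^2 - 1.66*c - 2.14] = 3.42000000000000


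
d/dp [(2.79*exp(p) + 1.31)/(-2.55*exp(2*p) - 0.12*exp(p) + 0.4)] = (7.1145*exp(2*p) + 6.681*exp(p) + 1.2732)*exp(p)/(6.5025*exp(4*p) + 0.612*exp(3*p) - 2.0256*exp(2*p) - 0.096*exp(p) + 0.16)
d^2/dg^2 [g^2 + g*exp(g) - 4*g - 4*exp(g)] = g*exp(g) - 2*exp(g) + 2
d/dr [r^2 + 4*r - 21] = 2*r + 4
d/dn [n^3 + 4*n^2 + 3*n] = 3*n^2 + 8*n + 3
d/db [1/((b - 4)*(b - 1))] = (5 - 2*b)/(b^4 - 10*b^3 + 33*b^2 - 40*b + 16)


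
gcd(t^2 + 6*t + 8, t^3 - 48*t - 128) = t + 4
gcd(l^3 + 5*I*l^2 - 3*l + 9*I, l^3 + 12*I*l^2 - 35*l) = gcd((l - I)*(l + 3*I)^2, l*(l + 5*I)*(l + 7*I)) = 1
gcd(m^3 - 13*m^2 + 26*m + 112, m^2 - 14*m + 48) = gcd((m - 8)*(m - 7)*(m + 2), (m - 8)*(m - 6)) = m - 8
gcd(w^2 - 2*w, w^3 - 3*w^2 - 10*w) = w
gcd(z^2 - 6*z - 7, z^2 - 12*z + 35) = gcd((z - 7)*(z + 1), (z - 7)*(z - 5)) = z - 7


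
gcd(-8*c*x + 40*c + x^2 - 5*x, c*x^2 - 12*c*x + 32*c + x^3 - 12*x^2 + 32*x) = 1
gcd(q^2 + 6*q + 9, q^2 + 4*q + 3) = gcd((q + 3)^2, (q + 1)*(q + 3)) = q + 3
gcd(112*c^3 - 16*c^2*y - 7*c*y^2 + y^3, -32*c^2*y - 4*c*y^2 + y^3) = 4*c + y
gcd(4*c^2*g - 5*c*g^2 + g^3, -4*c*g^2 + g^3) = 4*c*g - g^2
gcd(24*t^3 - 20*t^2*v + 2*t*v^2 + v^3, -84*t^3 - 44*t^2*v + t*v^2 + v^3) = 6*t + v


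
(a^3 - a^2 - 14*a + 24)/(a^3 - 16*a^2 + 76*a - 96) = (a^2 + a - 12)/(a^2 - 14*a + 48)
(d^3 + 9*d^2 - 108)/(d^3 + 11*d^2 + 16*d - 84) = (d^2 + 3*d - 18)/(d^2 + 5*d - 14)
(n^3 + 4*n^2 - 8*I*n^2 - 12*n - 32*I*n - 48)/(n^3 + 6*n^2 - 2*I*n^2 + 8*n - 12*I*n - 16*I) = (n - 6*I)/(n + 2)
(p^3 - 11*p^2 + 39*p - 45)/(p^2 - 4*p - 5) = (p^2 - 6*p + 9)/(p + 1)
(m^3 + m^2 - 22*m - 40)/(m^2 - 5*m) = m + 6 + 8/m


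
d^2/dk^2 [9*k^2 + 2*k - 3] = 18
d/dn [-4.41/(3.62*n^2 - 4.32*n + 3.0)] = (31.9284*n - 19.0512)/(3.62*n^2 - 4.32*n + 3.0)^2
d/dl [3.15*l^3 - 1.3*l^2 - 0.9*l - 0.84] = 9.45*l^2 - 2.6*l - 0.9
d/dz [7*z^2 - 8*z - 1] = 14*z - 8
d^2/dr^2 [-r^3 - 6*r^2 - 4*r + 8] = -6*r - 12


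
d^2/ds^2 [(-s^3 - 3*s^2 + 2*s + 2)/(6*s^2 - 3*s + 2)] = 6*(7*s^3 + 114*s^2 - 64*s - 2)/(216*s^6 - 324*s^5 + 378*s^4 - 243*s^3 + 126*s^2 - 36*s + 8)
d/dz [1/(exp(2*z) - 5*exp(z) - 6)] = (5 - 2*exp(z))*exp(z)/(-exp(2*z) + 5*exp(z) + 6)^2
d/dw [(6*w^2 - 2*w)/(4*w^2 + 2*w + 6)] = (5*w^2 + 18*w - 3)/(4*w^4 + 4*w^3 + 13*w^2 + 6*w + 9)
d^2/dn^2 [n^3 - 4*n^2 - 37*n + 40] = 6*n - 8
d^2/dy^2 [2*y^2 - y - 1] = 4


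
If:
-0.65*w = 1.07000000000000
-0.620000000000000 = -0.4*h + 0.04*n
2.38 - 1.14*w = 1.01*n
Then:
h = 1.97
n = 4.21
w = -1.65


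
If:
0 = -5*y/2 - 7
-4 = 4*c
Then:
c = -1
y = -14/5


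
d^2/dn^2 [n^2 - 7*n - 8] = 2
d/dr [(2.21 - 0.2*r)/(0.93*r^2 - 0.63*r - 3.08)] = (0.186*r^2 - 4.1106*r + 2.0083)/(0.8649*r^4 - 1.1718*r^3 - 5.3319*r^2 + 3.8808*r + 9.4864)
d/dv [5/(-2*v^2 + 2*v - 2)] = 5*(2*v - 1)/(2*(v^2 - v + 1)^2)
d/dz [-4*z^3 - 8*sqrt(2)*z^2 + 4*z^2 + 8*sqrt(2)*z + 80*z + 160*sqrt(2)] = -12*z^2 - 16*sqrt(2)*z + 8*z + 8*sqrt(2) + 80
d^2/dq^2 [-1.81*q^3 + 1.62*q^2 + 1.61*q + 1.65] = 3.24 - 10.86*q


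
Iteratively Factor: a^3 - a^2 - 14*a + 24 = (a - 2)*(a^2 + a - 12) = (a - 3)*(a - 2)*(a + 4)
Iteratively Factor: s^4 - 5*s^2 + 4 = (s - 2)*(s^3 + 2*s^2 - s - 2) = (s - 2)*(s - 1)*(s^2 + 3*s + 2) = (s - 2)*(s - 1)*(s + 2)*(s + 1)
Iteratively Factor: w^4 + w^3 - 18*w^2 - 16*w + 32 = (w + 4)*(w^3 - 3*w^2 - 6*w + 8) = (w - 1)*(w + 4)*(w^2 - 2*w - 8) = (w - 4)*(w - 1)*(w + 4)*(w + 2)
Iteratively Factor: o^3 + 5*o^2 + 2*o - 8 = (o + 4)*(o^2 + o - 2) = (o - 1)*(o + 4)*(o + 2)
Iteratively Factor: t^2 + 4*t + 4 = (t + 2)*(t + 2)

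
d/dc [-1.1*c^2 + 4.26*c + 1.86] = 4.26 - 2.2*c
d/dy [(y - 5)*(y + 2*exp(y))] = y + (y - 5)*(2*exp(y) + 1) + 2*exp(y)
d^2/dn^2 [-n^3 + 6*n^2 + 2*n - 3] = 12 - 6*n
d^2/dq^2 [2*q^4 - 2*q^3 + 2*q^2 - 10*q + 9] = 24*q^2 - 12*q + 4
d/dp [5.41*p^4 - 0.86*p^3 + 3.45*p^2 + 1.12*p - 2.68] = 21.64*p^3 - 2.58*p^2 + 6.9*p + 1.12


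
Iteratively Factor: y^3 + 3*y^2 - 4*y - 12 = (y + 2)*(y^2 + y - 6) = (y - 2)*(y + 2)*(y + 3)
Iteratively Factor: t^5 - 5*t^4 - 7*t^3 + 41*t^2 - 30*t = (t)*(t^4 - 5*t^3 - 7*t^2 + 41*t - 30) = t*(t - 5)*(t^3 - 7*t + 6) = t*(t - 5)*(t - 2)*(t^2 + 2*t - 3) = t*(t - 5)*(t - 2)*(t - 1)*(t + 3)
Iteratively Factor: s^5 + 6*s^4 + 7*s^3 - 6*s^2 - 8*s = (s + 2)*(s^4 + 4*s^3 - s^2 - 4*s) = (s + 1)*(s + 2)*(s^3 + 3*s^2 - 4*s) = (s + 1)*(s + 2)*(s + 4)*(s^2 - s) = s*(s + 1)*(s + 2)*(s + 4)*(s - 1)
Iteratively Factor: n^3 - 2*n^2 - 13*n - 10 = (n + 2)*(n^2 - 4*n - 5) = (n + 1)*(n + 2)*(n - 5)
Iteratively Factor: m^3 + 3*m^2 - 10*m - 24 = (m + 4)*(m^2 - m - 6) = (m + 2)*(m + 4)*(m - 3)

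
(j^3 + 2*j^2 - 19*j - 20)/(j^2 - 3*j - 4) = j + 5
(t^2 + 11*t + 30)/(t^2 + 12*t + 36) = (t + 5)/(t + 6)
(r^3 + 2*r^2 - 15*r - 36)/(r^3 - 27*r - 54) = (r - 4)/(r - 6)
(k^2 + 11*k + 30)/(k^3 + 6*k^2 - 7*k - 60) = (k + 6)/(k^2 + k - 12)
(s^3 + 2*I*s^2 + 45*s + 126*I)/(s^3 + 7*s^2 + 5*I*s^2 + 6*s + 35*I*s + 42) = (s^2 - 4*I*s + 21)/(s^2 + s*(7 - I) - 7*I)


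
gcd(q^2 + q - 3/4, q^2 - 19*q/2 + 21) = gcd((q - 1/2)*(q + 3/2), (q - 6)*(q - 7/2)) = 1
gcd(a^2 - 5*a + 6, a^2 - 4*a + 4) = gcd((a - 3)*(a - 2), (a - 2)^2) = a - 2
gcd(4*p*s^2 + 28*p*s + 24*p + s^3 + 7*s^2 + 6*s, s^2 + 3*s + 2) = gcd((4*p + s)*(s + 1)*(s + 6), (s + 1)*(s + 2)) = s + 1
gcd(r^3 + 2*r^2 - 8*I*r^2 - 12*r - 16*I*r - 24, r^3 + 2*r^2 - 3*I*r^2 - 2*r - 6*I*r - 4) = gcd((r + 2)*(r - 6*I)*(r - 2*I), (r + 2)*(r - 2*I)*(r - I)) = r^2 + r*(2 - 2*I) - 4*I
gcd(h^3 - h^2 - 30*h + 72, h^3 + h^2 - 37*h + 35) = 1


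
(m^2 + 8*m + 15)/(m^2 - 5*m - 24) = (m + 5)/(m - 8)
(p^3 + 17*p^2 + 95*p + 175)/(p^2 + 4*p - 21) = (p^2 + 10*p + 25)/(p - 3)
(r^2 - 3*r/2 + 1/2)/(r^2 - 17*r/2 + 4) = (r - 1)/(r - 8)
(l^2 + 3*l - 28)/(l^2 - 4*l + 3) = (l^2 + 3*l - 28)/(l^2 - 4*l + 3)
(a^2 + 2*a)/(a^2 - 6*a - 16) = a/(a - 8)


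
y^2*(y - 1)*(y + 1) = y^4 - y^2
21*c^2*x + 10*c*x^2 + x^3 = x*(3*c + x)*(7*c + x)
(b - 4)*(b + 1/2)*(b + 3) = b^3 - b^2/2 - 25*b/2 - 6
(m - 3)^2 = m^2 - 6*m + 9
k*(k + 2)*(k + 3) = k^3 + 5*k^2 + 6*k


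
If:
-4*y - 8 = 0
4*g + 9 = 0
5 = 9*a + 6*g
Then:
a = 37/18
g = -9/4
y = -2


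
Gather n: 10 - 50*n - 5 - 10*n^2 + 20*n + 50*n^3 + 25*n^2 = 50*n^3 + 15*n^2 - 30*n + 5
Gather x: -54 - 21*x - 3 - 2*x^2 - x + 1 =-2*x^2 - 22*x - 56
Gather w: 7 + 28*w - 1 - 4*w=24*w + 6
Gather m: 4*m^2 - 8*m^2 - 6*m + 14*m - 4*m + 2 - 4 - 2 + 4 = -4*m^2 + 4*m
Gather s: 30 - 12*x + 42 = 72 - 12*x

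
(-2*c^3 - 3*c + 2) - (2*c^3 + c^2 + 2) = -4*c^3 - c^2 - 3*c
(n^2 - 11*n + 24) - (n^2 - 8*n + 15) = 9 - 3*n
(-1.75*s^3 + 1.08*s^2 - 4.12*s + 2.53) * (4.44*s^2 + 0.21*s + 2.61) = -7.77*s^5 + 4.4277*s^4 - 22.6335*s^3 + 13.1868*s^2 - 10.2219*s + 6.6033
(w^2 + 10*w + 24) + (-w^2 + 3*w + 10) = 13*w + 34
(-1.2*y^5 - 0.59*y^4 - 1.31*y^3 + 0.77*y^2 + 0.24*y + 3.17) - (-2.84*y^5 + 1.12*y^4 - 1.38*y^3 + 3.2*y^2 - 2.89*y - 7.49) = 1.64*y^5 - 1.71*y^4 + 0.0699999999999998*y^3 - 2.43*y^2 + 3.13*y + 10.66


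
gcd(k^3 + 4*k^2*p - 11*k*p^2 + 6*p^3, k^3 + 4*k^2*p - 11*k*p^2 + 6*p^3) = k^3 + 4*k^2*p - 11*k*p^2 + 6*p^3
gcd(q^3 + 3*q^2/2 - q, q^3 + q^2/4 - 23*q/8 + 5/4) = q^2 + 3*q/2 - 1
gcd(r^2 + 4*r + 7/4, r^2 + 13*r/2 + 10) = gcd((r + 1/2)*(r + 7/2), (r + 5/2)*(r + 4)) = 1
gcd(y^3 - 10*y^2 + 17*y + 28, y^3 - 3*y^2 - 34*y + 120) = y - 4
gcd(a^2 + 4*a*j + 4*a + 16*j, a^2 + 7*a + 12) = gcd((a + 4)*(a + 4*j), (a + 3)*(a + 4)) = a + 4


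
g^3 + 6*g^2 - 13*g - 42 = (g - 3)*(g + 2)*(g + 7)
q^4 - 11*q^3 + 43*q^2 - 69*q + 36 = (q - 4)*(q - 3)^2*(q - 1)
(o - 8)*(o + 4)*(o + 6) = o^3 + 2*o^2 - 56*o - 192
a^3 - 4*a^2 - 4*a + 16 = (a - 4)*(a - 2)*(a + 2)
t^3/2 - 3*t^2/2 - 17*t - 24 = (t/2 + 1)*(t - 8)*(t + 3)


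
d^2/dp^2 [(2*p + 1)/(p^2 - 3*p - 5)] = 2*((5 - 6*p)*(-p^2 + 3*p + 5) - (2*p - 3)^2*(2*p + 1))/(-p^2 + 3*p + 5)^3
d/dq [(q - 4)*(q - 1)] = 2*q - 5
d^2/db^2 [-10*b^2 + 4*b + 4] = -20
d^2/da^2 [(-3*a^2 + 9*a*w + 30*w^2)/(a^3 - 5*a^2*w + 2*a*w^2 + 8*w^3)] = 6*(-a^6 + 9*a^5*w + 21*a^4*w^2 - 285*a^3*w^3 + 546*a^2*w^4 - 180*a*w^5 + 328*w^6)/(a^9 - 15*a^8*w + 81*a^7*w^2 - 161*a^6*w^3 - 78*a^5*w^4 + 636*a^4*w^5 - 280*a^3*w^6 - 864*a^2*w^7 + 384*a*w^8 + 512*w^9)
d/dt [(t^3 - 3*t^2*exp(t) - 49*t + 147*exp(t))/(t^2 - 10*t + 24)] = (-2*(t - 5)*(t^3 - 3*t^2*exp(t) - 49*t + 147*exp(t)) + (t^2 - 10*t + 24)*(-3*t^2*exp(t) + 3*t^2 - 6*t*exp(t) + 147*exp(t) - 49))/(t^2 - 10*t + 24)^2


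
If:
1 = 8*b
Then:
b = 1/8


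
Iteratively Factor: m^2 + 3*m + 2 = (m + 2)*(m + 1)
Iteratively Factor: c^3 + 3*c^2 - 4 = (c + 2)*(c^2 + c - 2) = (c - 1)*(c + 2)*(c + 2)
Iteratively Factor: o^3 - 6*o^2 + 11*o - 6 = (o - 3)*(o^2 - 3*o + 2) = (o - 3)*(o - 1)*(o - 2)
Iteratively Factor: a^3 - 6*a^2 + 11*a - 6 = (a - 3)*(a^2 - 3*a + 2) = (a - 3)*(a - 1)*(a - 2)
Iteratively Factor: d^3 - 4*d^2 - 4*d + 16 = (d - 2)*(d^2 - 2*d - 8) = (d - 4)*(d - 2)*(d + 2)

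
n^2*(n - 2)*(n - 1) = n^4 - 3*n^3 + 2*n^2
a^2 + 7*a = a*(a + 7)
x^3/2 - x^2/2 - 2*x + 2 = (x/2 + 1)*(x - 2)*(x - 1)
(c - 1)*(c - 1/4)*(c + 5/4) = c^3 - 21*c/16 + 5/16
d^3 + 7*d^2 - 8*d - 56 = (d + 7)*(d - 2*sqrt(2))*(d + 2*sqrt(2))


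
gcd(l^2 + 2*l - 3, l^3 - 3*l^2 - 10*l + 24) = l + 3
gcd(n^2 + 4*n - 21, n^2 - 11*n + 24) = n - 3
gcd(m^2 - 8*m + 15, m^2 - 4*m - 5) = m - 5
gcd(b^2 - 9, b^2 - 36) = 1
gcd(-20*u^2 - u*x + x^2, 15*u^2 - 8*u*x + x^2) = -5*u + x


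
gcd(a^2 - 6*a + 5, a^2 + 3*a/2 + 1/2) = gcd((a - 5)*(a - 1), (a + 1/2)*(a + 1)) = 1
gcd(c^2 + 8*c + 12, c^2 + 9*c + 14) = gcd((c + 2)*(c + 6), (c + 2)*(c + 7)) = c + 2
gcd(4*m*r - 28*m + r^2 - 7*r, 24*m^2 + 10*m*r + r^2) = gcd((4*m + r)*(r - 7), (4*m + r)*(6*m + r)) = 4*m + r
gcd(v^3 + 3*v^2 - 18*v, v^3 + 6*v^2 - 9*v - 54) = v^2 + 3*v - 18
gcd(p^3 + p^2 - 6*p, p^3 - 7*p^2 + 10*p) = p^2 - 2*p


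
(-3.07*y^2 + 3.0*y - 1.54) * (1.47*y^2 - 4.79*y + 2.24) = -4.5129*y^4 + 19.1153*y^3 - 23.5106*y^2 + 14.0966*y - 3.4496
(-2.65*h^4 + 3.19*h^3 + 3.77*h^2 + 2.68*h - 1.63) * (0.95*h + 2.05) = -2.5175*h^5 - 2.402*h^4 + 10.121*h^3 + 10.2745*h^2 + 3.9455*h - 3.3415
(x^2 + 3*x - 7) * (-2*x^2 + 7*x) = -2*x^4 + x^3 + 35*x^2 - 49*x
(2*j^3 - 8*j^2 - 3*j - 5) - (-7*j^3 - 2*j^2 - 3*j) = 9*j^3 - 6*j^2 - 5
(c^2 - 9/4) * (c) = c^3 - 9*c/4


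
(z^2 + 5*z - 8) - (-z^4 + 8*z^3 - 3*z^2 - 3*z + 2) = z^4 - 8*z^3 + 4*z^2 + 8*z - 10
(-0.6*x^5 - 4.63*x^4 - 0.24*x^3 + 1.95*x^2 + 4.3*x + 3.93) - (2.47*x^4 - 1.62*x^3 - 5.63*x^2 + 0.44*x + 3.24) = -0.6*x^5 - 7.1*x^4 + 1.38*x^3 + 7.58*x^2 + 3.86*x + 0.69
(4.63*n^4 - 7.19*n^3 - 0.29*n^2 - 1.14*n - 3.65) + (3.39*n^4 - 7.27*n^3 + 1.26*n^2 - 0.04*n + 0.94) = 8.02*n^4 - 14.46*n^3 + 0.97*n^2 - 1.18*n - 2.71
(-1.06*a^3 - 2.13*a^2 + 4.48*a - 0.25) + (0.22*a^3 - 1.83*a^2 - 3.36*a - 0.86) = -0.84*a^3 - 3.96*a^2 + 1.12*a - 1.11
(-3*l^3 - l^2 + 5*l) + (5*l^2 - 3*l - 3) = -3*l^3 + 4*l^2 + 2*l - 3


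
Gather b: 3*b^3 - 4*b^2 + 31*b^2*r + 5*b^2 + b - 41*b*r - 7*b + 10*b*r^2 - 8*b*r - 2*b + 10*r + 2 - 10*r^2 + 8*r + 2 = 3*b^3 + b^2*(31*r + 1) + b*(10*r^2 - 49*r - 8) - 10*r^2 + 18*r + 4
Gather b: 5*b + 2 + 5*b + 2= 10*b + 4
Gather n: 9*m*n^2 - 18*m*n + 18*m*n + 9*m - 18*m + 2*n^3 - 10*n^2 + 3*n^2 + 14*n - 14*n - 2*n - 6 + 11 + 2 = -9*m + 2*n^3 + n^2*(9*m - 7) - 2*n + 7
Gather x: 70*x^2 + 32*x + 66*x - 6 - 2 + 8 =70*x^2 + 98*x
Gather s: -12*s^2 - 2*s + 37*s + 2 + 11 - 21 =-12*s^2 + 35*s - 8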